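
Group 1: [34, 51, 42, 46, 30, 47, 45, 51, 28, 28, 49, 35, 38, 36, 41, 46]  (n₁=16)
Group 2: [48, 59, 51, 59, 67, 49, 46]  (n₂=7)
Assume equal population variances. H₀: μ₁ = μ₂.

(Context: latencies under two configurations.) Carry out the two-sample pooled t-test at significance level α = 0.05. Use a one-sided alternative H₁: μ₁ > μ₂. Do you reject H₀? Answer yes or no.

reject H₀: no

x̄₁=40.438, s₁=7.916, n₁=16
x̄₂=54.143, s₂=7.669, n₂=7
s_p² = [15·7.916² + 6·7.669²]/21 = 61.5616
SE = √(s_p²·(1/16+1/7)) = 3.5556
t = (40.438−54.143)/3.5556 = -3.8546
df = 21
p-value (one-sided, H₁ greater) = 0.99954
At α=0.05: p ≥ α → fail to reject H₀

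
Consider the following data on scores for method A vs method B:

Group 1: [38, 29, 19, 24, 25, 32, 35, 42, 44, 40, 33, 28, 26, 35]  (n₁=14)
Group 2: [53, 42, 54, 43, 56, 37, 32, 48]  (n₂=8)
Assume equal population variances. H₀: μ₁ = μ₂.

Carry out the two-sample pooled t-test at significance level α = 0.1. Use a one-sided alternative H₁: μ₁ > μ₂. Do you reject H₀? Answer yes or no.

x̄₁=32.143, s₁=7.368, n₁=14
x̄₂=45.625, s₂=8.601, n₂=8
s_p² = [13·7.368² + 7·8.601²]/20 = 61.1795
SE = √(s_p²·(1/14+1/8)) = 3.4666
t = (32.143−45.625)/3.4666 = -3.8891
df = 20
p-value (one-sided, H₁ greater) = 0.99954
At α=0.1: p ≥ α → fail to reject H₀

reject H₀: no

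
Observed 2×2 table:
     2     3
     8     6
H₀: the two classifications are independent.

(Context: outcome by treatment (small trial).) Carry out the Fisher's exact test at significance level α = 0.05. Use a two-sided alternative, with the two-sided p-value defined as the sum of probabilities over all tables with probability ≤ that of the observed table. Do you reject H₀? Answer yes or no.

reject H₀: no

Margins: r₁=5, r₂=14, c₁=10, c₂=9, n=19
p_obs = C(5,2)·C(14,8)/C(19,10); sum pmf over tables with pmf ≤ p_obs
p-value (two-sided) = 0.62848
At α=0.05: p ≥ α → fail to reject H₀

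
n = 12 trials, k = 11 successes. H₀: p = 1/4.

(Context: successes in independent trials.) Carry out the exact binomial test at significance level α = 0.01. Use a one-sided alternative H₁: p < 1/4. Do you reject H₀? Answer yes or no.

reject H₀: no

Exact binomial: n=12, k=11, p₀=1/4=0.2500
P(X≤11) from Σ C(n,i)·p₀^i·(1−p₀)^(n−i)
p-value (one-sided, H₁ less) = 1.00000
At α=0.01: p ≥ α → fail to reject H₀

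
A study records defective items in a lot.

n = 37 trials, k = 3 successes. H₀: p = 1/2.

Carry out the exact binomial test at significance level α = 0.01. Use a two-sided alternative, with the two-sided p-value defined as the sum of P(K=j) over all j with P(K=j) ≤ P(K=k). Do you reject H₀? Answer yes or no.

Exact binomial: n=37, k=3, p₀=1/2=0.5000
P(X=j) = C(n,j)·p₀^j·(1−p₀)^(n−j); p = Σ P(X=j) over j with P(X=j) ≤ P(X=3)
p-value (two-sided) = 0.00000
At α=0.01: p < α → reject H₀

reject H₀: yes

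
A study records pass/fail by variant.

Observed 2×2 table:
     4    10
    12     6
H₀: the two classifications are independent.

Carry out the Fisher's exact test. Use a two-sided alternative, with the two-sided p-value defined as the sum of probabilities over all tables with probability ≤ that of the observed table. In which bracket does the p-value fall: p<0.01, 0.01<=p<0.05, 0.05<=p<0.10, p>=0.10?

p-value bracket: 0.05<=p<0.10

Margins: r₁=14, r₂=18, c₁=16, c₂=16, n=32
p_obs = C(14,4)·C(18,12)/C(32,16); sum pmf over tables with pmf ≤ p_obs
p-value (two-sided) = 0.07317
→ bracket: 0.05<=p<0.10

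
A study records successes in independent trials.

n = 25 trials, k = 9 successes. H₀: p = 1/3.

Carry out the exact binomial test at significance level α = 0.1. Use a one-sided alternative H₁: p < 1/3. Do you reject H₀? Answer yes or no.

reject H₀: no

Exact binomial: n=25, k=9, p₀=1/3=0.3333
P(X≤9) from Σ C(n,i)·p₀^i·(1−p₀)^(n−i)
p-value (one-sided, H₁ less) = 0.69560
At α=0.1: p ≥ α → fail to reject H₀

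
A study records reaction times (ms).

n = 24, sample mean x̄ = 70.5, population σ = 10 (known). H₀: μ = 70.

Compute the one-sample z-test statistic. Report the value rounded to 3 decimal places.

SE = σ/√n = 10/√24 = 2.0412
z = (x̄−μ₀)/SE = (70.5−70)/2.0412 = 0.2449

test statistic = 0.245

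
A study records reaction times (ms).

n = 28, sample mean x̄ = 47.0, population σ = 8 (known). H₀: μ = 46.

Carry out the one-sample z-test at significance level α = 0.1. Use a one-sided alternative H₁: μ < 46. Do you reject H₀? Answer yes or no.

reject H₀: no

SE = σ/√n = 8/√28 = 1.5119
z = (x̄−μ₀)/SE = (47.0−46)/1.5119 = 0.6614
p-value (one-sided, H₁ less) = 0.74583
At α=0.1: p ≥ α → fail to reject H₀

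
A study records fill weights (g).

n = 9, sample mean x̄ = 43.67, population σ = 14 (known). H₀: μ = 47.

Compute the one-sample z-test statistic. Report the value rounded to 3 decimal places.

test statistic = -0.714

SE = σ/√n = 14/√9 = 4.6667
z = (x̄−μ₀)/SE = (43.67−47)/4.6667 = -0.7136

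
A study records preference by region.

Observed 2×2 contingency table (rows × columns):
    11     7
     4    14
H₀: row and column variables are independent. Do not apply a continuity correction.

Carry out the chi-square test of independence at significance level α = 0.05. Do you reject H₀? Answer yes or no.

Row totals [18, 18], col totals [15, 21], n=36
χ² = (11−7.50)²/7.50 + (7−10.50)²/10.50 + (4−7.50)²/7.50 + (14−10.50)²/10.50 = 5.6000
df = 1
p-value (upper-tail) = 0.01796
At α=0.05: p < α → reject H₀

reject H₀: yes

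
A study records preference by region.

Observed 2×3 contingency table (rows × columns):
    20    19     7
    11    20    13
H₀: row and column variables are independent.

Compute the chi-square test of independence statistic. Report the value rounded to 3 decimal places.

test statistic = 4.396

Row totals [46, 44], col totals [31, 39, 20], n=90
χ² = (20−15.84)²/15.84 + (19−19.93)²/19.93 + (7−10.22)²/10.22 + (11−15.16)²/15.16 + (20−19.07)²/19.07 + (13−9.78)²/9.78 = 4.3963
df = 2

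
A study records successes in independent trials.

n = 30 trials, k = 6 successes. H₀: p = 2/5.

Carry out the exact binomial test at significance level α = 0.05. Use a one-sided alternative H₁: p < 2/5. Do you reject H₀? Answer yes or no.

reject H₀: yes

Exact binomial: n=30, k=6, p₀=2/5=0.4000
P(X≤6) from Σ C(n,i)·p₀^i·(1−p₀)^(n−i)
p-value (one-sided, H₁ less) = 0.01718
At α=0.05: p < α → reject H₀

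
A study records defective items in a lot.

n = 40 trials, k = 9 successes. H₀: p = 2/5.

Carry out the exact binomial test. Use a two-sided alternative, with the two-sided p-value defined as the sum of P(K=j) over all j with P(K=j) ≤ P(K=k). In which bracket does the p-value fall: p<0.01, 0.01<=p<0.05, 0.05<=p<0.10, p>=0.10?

Exact binomial: n=40, k=9, p₀=2/5=0.4000
P(X=j) = C(n,j)·p₀^j·(1−p₀)^(n−j); p = Σ P(X=j) over j with P(X=j) ≤ P(X=9)
p-value (two-sided) = 0.02391
→ bracket: 0.01<=p<0.05

p-value bracket: 0.01<=p<0.05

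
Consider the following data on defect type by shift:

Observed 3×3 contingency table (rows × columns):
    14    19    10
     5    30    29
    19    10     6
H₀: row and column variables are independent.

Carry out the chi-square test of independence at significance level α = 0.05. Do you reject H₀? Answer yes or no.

Row totals [43, 64, 35], col totals [38, 59, 45], n=142
χ² = (14−11.51)²/11.51 + (19−17.87)²/17.87 + (10−13.63)²/13.63 + (5−17.13)²/17.13 + (30−26.59)²/26.59 + (29−20.28)²/20.28 + (19−9.37)²/9.37 + (10−14.54)²/14.54 + (6−11.09)²/11.09 = 28.0134
df = 4
p-value (upper-tail) = 0.00001
At α=0.05: p < α → reject H₀

reject H₀: yes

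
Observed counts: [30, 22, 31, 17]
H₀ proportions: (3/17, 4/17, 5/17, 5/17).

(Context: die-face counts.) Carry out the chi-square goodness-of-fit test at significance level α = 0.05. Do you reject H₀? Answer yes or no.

n = 100; E_i = n·p_i = [17.65, 23.53, 29.41, 29.41]
χ² = (30−17.65)²/17.65 + (22−23.53)²/23.53 + (31−29.41)²/29.41 + (17−29.41)²/29.41 = 14.0700
df = 3
p-value (upper-tail) = 0.00281
At α=0.05: p < α → reject H₀

reject H₀: yes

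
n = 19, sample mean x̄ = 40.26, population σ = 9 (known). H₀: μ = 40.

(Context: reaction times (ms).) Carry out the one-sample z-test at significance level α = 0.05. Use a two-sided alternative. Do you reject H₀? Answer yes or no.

SE = σ/√n = 9/√19 = 2.0647
z = (x̄−μ₀)/SE = (40.26−40)/2.0647 = 0.1259
p-value (two-sided) = 0.89979
At α=0.05: p ≥ α → fail to reject H₀

reject H₀: no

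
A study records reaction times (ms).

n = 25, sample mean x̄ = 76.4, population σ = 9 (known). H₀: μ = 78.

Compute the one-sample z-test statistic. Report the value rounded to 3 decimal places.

SE = σ/√n = 9/√25 = 1.8000
z = (x̄−μ₀)/SE = (76.4−78)/1.8000 = -0.8889

test statistic = -0.889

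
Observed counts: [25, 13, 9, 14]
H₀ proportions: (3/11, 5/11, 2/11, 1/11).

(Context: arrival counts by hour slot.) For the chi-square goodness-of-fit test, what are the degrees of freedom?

degrees of freedom = 3

df = k − 1 = 4 − 1 = 3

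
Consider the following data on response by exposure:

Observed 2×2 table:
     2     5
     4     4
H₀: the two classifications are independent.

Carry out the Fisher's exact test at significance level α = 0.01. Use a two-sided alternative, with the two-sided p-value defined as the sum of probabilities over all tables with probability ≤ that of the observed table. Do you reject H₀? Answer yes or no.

reject H₀: no

Margins: r₁=7, r₂=8, c₁=6, c₂=9, n=15
p_obs = C(7,2)·C(8,4)/C(15,6); sum pmf over tables with pmf ≤ p_obs
p-value (two-sided) = 0.60839
At α=0.01: p ≥ α → fail to reject H₀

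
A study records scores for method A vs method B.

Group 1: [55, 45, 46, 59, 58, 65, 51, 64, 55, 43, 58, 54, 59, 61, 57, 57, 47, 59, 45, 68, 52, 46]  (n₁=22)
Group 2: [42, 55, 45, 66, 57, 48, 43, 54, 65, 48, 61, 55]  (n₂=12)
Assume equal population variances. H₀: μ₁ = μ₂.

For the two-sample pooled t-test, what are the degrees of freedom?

degrees of freedom = 32

df = n₁ + n₂ − 2 = 22 + 12 − 2 = 32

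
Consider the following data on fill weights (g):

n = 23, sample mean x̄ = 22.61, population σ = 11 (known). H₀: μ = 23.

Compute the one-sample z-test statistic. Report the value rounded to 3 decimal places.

test statistic = -0.170

SE = σ/√n = 11/√23 = 2.2937
z = (x̄−μ₀)/SE = (22.61−23)/2.2937 = -0.1700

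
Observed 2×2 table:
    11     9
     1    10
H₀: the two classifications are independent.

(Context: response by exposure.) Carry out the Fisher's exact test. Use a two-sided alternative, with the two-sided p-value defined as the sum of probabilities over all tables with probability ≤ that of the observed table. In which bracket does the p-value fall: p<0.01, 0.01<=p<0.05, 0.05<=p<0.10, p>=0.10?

Margins: r₁=20, r₂=11, c₁=12, c₂=19, n=31
p_obs = C(20,11)·C(11,1)/C(31,12); sum pmf over tables with pmf ≤ p_obs
p-value (two-sided) = 0.02011
→ bracket: 0.01<=p<0.05

p-value bracket: 0.01<=p<0.05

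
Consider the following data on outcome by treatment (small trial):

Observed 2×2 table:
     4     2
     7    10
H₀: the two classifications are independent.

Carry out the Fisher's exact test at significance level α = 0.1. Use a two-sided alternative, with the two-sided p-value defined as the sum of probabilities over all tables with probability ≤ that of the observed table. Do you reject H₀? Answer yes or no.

Margins: r₁=6, r₂=17, c₁=11, c₂=12, n=23
p_obs = C(6,4)·C(17,7)/C(23,11); sum pmf over tables with pmf ≤ p_obs
p-value (two-sided) = 0.37071
At α=0.1: p ≥ α → fail to reject H₀

reject H₀: no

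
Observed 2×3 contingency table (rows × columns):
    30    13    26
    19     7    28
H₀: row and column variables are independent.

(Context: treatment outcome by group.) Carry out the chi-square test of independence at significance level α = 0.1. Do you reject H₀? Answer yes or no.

Row totals [69, 54], col totals [49, 20, 54], n=123
χ² = (30−27.49)²/27.49 + (13−11.22)²/11.22 + (26−30.29)²/30.29 + (19−21.51)²/21.51 + (7−8.78)²/8.78 + (28−23.71)²/23.71 = 2.5521
df = 2
p-value (upper-tail) = 0.27913
At α=0.1: p ≥ α → fail to reject H₀

reject H₀: no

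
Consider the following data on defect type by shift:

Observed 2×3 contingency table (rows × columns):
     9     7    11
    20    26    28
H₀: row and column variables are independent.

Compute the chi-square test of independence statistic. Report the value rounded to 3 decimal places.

Row totals [27, 74], col totals [29, 33, 39], n=101
χ² = (9−7.75)²/7.75 + (7−8.82)²/8.82 + (11−10.43)²/10.43 + (20−21.25)²/21.25 + (26−24.18)²/24.18 + (28−28.57)²/28.57 = 0.8307
df = 2

test statistic = 0.831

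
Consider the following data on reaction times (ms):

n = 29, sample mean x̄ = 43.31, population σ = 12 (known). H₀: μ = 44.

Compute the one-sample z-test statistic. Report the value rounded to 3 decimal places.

SE = σ/√n = 12/√29 = 2.2283
z = (x̄−μ₀)/SE = (43.31−44)/2.2283 = -0.3096

test statistic = -0.310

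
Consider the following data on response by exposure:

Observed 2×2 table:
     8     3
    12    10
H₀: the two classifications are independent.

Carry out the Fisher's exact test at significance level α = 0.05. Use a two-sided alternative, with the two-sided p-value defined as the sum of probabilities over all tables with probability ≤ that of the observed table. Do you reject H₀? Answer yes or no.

Margins: r₁=11, r₂=22, c₁=20, c₂=13, n=33
p_obs = C(11,8)·C(22,12)/C(33,20); sum pmf over tables with pmf ≤ p_obs
p-value (two-sided) = 0.45586
At α=0.05: p ≥ α → fail to reject H₀

reject H₀: no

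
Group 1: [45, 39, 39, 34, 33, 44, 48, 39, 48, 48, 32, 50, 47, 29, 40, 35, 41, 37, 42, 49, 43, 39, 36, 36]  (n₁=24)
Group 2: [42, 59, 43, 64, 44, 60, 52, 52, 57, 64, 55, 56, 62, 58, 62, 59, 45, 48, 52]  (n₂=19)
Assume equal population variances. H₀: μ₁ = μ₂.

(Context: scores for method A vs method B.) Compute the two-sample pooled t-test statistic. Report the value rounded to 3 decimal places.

test statistic = -6.929

x̄₁=40.542, s₁=5.934, n₁=24
x̄₂=54.421, s₂=7.206, n₂=19
s_p² = [23·5.934² + 18·7.206²]/41 = 42.5510
SE = √(s_p²·(1/24+1/19)) = 2.0031
t = (40.542−54.421)/2.0031 = -6.9289
df = 41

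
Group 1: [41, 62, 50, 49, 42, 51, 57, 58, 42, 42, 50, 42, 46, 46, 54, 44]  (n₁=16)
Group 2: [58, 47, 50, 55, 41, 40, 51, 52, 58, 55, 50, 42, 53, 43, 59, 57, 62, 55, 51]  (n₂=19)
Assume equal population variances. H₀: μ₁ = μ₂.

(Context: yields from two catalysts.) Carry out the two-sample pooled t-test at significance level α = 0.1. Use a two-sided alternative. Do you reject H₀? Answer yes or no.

x̄₁=48.500, s₁=6.552, n₁=16
x̄₂=51.526, s₂=6.458, n₂=19
s_p² = [15·6.552² + 18·6.458²]/33 = 42.2648
SE = √(s_p²·(1/16+1/19)) = 2.2059
t = (48.500−51.526)/2.2059 = -1.3719
df = 33
p-value (two-sided) = 0.17934
At α=0.1: p ≥ α → fail to reject H₀

reject H₀: no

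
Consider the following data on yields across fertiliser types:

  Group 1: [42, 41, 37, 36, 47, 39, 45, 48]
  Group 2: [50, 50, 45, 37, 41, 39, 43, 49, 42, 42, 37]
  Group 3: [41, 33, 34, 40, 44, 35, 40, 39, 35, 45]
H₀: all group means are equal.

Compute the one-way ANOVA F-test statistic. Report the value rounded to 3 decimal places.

test statistic = 2.801

Group means [41.88, 43.18, 38.60], grand mean 41.241
SSB = Σnᵢ(x̄ᵢ−x̄)² = 114.399; SSW = ΣΣ(x−x̄ᵢ)² = 530.911
MSB = 114.399/2 = 57.1995; MSW = 530.911/26 = 20.4197
F = MSB/MSW = 2.8012
df = (2, 26)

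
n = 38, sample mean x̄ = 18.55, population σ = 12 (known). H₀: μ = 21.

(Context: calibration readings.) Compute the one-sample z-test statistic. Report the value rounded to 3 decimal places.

SE = σ/√n = 12/√38 = 1.9467
z = (x̄−μ₀)/SE = (18.55−21)/1.9467 = -1.2586

test statistic = -1.259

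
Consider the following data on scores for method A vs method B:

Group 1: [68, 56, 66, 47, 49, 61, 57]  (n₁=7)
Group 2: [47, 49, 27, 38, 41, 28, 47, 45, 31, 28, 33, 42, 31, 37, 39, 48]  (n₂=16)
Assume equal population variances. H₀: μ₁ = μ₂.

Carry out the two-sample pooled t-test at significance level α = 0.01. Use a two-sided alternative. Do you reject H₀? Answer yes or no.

x̄₁=57.714, s₁=7.952, n₁=7
x̄₂=38.188, s₂=7.756, n₂=16
s_p² = [6·7.952² + 15·7.756²]/21 = 61.0412
SE = √(s_p²·(1/7+1/16)) = 3.5405
t = (57.714−38.188)/3.5405 = 5.5152
df = 21
p-value (two-sided) = 0.00002
At α=0.01: p < α → reject H₀

reject H₀: yes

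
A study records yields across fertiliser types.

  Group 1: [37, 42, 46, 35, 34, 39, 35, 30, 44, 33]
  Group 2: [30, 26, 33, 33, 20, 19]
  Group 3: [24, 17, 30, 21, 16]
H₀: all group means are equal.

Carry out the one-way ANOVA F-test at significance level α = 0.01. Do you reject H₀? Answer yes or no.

Group means [37.50, 26.83, 21.60], grand mean 30.667
SSB = Σnᵢ(x̄ᵢ−x̄)² = 966.133; SSW = ΣΣ(x−x̄ᵢ)² = 562.533
MSB = 966.133/2 = 483.0667; MSW = 562.533/18 = 31.2519
F = MSB/MSW = 15.4572
df = (2, 18)
p-value (upper-tail) = 0.00012
At α=0.01: p < α → reject H₀

reject H₀: yes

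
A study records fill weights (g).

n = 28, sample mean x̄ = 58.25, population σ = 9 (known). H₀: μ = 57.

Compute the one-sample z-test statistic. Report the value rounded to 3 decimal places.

SE = σ/√n = 9/√28 = 1.7008
z = (x̄−μ₀)/SE = (58.25−57)/1.7008 = 0.7349

test statistic = 0.735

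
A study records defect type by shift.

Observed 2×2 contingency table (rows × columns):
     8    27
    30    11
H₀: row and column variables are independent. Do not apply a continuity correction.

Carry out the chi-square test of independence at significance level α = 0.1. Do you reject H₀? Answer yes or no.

reject H₀: yes

Row totals [35, 41], col totals [38, 38], n=76
χ² = (8−17.50)²/17.50 + (27−17.50)²/17.50 + (30−20.50)²/20.50 + (11−20.50)²/20.50 = 19.1192
df = 1
p-value (upper-tail) = 0.00001
At α=0.1: p < α → reject H₀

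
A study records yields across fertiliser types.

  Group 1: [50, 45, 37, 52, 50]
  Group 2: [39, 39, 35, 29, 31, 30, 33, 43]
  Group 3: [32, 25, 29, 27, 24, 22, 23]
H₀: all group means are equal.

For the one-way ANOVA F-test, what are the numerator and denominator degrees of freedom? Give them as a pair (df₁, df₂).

degrees of freedom = [2, 17]

k = 3 groups, N = 20 total
df = (k−1, N−k) = (3−1, 20−3) = (2, 17)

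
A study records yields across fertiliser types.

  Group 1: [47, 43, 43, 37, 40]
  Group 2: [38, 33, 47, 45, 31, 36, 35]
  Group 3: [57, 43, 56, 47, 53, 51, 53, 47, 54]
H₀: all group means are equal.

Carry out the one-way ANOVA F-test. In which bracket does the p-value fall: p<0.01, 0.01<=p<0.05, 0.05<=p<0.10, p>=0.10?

p-value bracket: p<0.01

Group means [42.00, 37.86, 51.22], grand mean 44.571
SSB = Σnᵢ(x̄ᵢ−x̄)² = 746.730; SSW = ΣΣ(x−x̄ᵢ)² = 446.413
MSB = 746.730/2 = 373.3651; MSW = 446.413/18 = 24.8007
F = MSB/MSW = 15.0546
df = (2, 18)
p-value (upper-tail) = 0.00014
→ bracket: p<0.01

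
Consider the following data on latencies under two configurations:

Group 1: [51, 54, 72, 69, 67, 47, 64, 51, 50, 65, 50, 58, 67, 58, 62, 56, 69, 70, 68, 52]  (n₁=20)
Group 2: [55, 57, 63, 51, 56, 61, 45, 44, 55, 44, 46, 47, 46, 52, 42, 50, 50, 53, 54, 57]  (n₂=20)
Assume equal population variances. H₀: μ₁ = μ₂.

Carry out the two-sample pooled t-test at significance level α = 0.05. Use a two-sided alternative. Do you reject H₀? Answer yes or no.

x̄₁=60.000, s₁=8.169, n₁=20
x̄₂=51.400, s₂=5.924, n₂=20
s_p² = [19·8.169² + 19·5.924²]/38 = 50.9158
SE = √(s_p²·(1/20+1/20)) = 2.2565
t = (60.000−51.400)/2.2565 = 3.8113
df = 38
p-value (two-sided) = 0.00049
At α=0.05: p < α → reject H₀

reject H₀: yes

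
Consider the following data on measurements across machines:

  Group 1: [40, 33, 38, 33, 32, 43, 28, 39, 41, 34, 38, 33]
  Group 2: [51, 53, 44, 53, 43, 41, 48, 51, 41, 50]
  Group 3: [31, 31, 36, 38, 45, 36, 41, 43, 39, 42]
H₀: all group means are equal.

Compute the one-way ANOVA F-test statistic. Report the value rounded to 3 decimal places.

Group means [36.00, 47.50, 38.20], grand mean 40.281
SSB = Σnᵢ(x̄ᵢ−x̄)² = 784.369; SSW = ΣΣ(x−x̄ᵢ)² = 632.100
MSB = 784.369/2 = 392.1844; MSW = 632.100/29 = 21.7966
F = MSB/MSW = 17.9930
df = (2, 29)

test statistic = 17.993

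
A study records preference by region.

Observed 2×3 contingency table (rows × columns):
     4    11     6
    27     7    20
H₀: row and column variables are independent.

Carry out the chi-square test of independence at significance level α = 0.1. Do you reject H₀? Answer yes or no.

reject H₀: yes

Row totals [21, 54], col totals [31, 18, 26], n=75
χ² = (4−8.68)²/8.68 + (11−5.04)²/5.04 + (6−7.28)²/7.28 + (27−22.32)²/22.32 + (7−12.96)²/12.96 + (20−18.72)²/18.72 = 13.6060
df = 2
p-value (upper-tail) = 0.00111
At α=0.1: p < α → reject H₀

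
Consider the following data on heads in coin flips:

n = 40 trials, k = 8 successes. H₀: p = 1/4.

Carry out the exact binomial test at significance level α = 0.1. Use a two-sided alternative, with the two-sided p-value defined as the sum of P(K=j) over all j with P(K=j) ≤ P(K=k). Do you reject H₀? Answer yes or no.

Exact binomial: n=40, k=8, p₀=1/4=0.2500
P(X=j) = C(n,j)·p₀^j·(1−p₀)^(n−j); p = Σ P(X=j) over j with P(X=j) ≤ P(X=8)
p-value (two-sided) = 0.58469
At α=0.1: p ≥ α → fail to reject H₀

reject H₀: no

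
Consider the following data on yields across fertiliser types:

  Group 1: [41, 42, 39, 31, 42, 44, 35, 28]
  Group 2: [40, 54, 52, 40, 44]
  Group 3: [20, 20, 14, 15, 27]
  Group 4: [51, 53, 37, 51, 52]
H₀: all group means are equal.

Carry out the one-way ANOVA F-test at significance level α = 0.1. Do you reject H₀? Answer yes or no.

reject H₀: yes

Group means [37.75, 46.00, 19.20, 48.80], grand mean 37.913
SSB = Σnᵢ(x̄ᵢ−x̄)² = 2670.726; SSW = ΣΣ(x−x̄ᵢ)² = 695.100
MSB = 2670.726/3 = 890.2420; MSW = 695.100/19 = 36.5842
F = MSB/MSW = 24.3341
df = (3, 19)
p-value (upper-tail) = 0.00000
At α=0.1: p < α → reject H₀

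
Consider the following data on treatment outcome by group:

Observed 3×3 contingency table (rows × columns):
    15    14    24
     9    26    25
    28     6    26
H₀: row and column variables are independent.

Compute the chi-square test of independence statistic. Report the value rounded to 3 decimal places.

test statistic = 22.709

Row totals [53, 60, 60], col totals [52, 46, 75], n=173
χ² = (15−15.93)²/15.93 + (14−14.09)²/14.09 + (24−22.98)²/22.98 + (9−18.03)²/18.03 + (26−15.95)²/15.95 + (25−26.01)²/26.01 + (28−18.03)²/18.03 + (6−15.95)²/15.95 + (26−26.01)²/26.01 = 22.7089
df = 4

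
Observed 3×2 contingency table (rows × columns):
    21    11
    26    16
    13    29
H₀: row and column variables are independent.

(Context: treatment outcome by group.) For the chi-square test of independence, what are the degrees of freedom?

df = (r−1)(c−1) = (3−1)·(2−1) = 2

degrees of freedom = 2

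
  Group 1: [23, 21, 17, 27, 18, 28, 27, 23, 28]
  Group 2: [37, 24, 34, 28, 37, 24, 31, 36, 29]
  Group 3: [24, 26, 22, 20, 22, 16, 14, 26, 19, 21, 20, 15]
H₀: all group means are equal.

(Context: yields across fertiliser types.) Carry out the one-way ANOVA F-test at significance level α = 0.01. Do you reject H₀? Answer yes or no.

reject H₀: yes

Group means [23.56, 31.11, 20.42], grand mean 24.567
SSB = Σnᵢ(x̄ᵢ−x̄)² = 601.339; SSW = ΣΣ(x−x̄ᵢ)² = 534.028
MSB = 601.339/2 = 300.6694; MSW = 534.028/27 = 19.7788
F = MSB/MSW = 15.2016
df = (2, 27)
p-value (upper-tail) = 0.00004
At α=0.01: p < α → reject H₀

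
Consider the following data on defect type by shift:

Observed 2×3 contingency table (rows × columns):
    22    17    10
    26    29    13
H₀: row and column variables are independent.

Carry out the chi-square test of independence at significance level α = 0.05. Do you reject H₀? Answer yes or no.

reject H₀: no

Row totals [49, 68], col totals [48, 46, 23], n=117
χ² = (22−20.10)²/20.10 + (17−19.26)²/19.26 + (10−9.63)²/9.63 + (26−27.90)²/27.90 + (29−26.74)²/26.74 + (13−13.37)²/13.37 = 0.7904
df = 2
p-value (upper-tail) = 0.67353
At α=0.05: p ≥ α → fail to reject H₀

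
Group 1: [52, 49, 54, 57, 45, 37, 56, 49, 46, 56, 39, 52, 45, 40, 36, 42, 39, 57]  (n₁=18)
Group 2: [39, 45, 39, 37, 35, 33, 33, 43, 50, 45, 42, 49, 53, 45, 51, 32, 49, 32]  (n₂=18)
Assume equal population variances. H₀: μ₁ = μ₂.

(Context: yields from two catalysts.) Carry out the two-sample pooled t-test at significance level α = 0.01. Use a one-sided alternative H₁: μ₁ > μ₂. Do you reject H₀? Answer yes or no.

x̄₁=47.278, s₁=7.274, n₁=18
x̄₂=41.778, s₂=7.051, n₂=18
s_p² = [17·7.274² + 17·7.051²]/34 = 51.3154
SE = √(s_p²·(1/18+1/18)) = 2.3878
t = (47.278−41.778)/2.3878 = 2.3034
df = 34
p-value (one-sided, H₁ greater) = 0.01375
At α=0.01: p ≥ α → fail to reject H₀

reject H₀: no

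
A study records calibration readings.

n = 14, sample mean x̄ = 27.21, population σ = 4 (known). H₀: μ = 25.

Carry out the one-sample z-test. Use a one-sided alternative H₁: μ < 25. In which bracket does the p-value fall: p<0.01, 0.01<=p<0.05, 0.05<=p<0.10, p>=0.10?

p-value bracket: p>=0.10

SE = σ/√n = 4/√14 = 1.0690
z = (x̄−μ₀)/SE = (27.21−25)/1.0690 = 2.0673
p-value (one-sided, H₁ less) = 0.98065
→ bracket: p>=0.10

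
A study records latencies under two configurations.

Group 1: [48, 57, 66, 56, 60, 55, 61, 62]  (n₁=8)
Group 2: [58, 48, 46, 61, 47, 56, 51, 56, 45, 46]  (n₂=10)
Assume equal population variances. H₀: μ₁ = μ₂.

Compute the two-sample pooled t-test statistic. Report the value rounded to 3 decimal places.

x̄₁=58.125, s₁=5.436, n₁=8
x̄₂=51.400, s₂=5.854, n₂=10
s_p² = [7·5.436² + 9·5.854²]/16 = 32.2047
SE = √(s_p²·(1/8+1/10)) = 2.6918
t = (58.125−51.400)/2.6918 = 2.4983
df = 16

test statistic = 2.498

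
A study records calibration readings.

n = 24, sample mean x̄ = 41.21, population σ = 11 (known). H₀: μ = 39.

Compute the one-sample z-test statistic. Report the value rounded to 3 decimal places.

test statistic = 0.984

SE = σ/√n = 11/√24 = 2.2454
z = (x̄−μ₀)/SE = (41.21−39)/2.2454 = 0.9842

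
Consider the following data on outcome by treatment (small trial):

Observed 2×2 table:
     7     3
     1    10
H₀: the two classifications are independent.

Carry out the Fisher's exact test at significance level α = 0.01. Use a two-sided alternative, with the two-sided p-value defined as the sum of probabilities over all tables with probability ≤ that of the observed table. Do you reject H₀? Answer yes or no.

Margins: r₁=10, r₂=11, c₁=8, c₂=13, n=21
p_obs = C(10,7)·C(11,1)/C(21,8); sum pmf over tables with pmf ≤ p_obs
p-value (two-sided) = 0.00752
At α=0.01: p < α → reject H₀

reject H₀: yes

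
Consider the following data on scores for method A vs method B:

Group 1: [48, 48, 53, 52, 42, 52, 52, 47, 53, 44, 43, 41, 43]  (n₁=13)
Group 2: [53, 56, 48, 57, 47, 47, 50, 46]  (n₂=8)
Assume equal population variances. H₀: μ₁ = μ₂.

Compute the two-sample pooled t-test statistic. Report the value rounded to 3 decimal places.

x̄₁=47.538, s₁=4.539, n₁=13
x̄₂=50.500, s₂=4.309, n₂=8
s_p² = [12·4.539² + 7·4.309²]/19 = 19.8543
SE = √(s_p²·(1/13+1/8)) = 2.0023
t = (47.538−50.500)/2.0023 = -1.4791
df = 19

test statistic = -1.479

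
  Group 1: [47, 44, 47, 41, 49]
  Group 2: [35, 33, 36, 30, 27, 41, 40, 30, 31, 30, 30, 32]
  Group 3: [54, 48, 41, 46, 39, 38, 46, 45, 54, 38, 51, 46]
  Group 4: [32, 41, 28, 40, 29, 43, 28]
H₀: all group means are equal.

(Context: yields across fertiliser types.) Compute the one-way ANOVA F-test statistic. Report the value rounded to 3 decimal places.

Group means [45.60, 32.92, 45.50, 34.43], grand mean 39.167
SSB = Σnᵢ(x̄ᵢ−x̄)² = 1314.169; SSW = ΣΣ(x−x̄ᵢ)² = 864.831
MSB = 1314.169/3 = 438.0563; MSW = 864.831/32 = 27.0260
F = MSB/MSW = 16.2087
df = (3, 32)

test statistic = 16.209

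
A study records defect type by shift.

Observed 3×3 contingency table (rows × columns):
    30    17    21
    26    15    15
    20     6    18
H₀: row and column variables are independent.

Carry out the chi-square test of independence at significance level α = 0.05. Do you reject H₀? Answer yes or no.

reject H₀: no

Row totals [68, 56, 44], col totals [76, 38, 54], n=168
χ² = (30−30.76)²/30.76 + (17−15.38)²/15.38 + (21−21.86)²/21.86 + (26−25.33)²/25.33 + (15−12.67)²/12.67 + (15−18.00)²/18.00 + (20−19.90)²/19.90 + (6−9.95)²/9.95 + (18−14.14)²/14.14 = 3.7923
df = 4
p-value (upper-tail) = 0.43485
At α=0.05: p ≥ α → fail to reject H₀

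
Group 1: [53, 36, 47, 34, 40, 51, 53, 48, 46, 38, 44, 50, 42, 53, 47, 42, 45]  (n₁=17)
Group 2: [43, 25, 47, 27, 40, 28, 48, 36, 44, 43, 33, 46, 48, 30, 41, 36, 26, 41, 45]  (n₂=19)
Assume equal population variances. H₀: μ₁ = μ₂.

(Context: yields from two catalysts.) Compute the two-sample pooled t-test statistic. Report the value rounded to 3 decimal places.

test statistic = 2.956

x̄₁=45.235, s₁=5.943, n₁=17
x̄₂=38.263, s₂=7.929, n₂=19
s_p² = [16·5.943² + 18·7.929²]/34 = 49.9042
SE = √(s_p²·(1/17+1/19)) = 2.3584
t = (45.235−38.263)/2.3584 = 2.9563
df = 34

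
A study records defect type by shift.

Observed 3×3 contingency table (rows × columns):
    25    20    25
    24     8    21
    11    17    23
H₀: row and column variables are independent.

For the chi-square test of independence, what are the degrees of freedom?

degrees of freedom = 4

df = (r−1)(c−1) = (3−1)·(3−1) = 4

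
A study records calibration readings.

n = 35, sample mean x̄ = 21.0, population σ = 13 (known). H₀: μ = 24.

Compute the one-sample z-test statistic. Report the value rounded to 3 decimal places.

SE = σ/√n = 13/√35 = 2.1974
z = (x̄−μ₀)/SE = (21.0−24)/2.1974 = -1.3652

test statistic = -1.365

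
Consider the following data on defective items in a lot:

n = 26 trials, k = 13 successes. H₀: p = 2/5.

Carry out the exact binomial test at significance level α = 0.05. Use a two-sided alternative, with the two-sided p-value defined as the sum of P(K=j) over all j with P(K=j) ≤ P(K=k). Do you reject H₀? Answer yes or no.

reject H₀: no

Exact binomial: n=26, k=13, p₀=2/5=0.4000
P(X=j) = C(n,j)·p₀^j·(1−p₀)^(n−j); p = Σ P(X=j) over j with P(X=j) ≤ P(X=13)
p-value (two-sided) = 0.32090
At α=0.05: p ≥ α → fail to reject H₀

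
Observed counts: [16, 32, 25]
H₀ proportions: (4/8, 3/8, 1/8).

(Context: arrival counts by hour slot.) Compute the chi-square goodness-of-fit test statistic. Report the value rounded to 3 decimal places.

test statistic = 39.913

n = 73; E_i = n·p_i = [36.50, 27.38, 9.12]
χ² = (16−36.50)²/36.50 + (32−27.38)²/27.38 + (25−9.12)²/9.12 = 39.9132
df = 2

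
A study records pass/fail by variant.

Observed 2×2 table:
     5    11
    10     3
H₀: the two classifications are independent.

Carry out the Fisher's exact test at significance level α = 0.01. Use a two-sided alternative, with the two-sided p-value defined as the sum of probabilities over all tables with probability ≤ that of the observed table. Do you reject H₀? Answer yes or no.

Margins: r₁=16, r₂=13, c₁=15, c₂=14, n=29
p_obs = C(16,5)·C(13,10)/C(29,15); sum pmf over tables with pmf ≤ p_obs
p-value (two-sided) = 0.02533
At α=0.01: p ≥ α → fail to reject H₀

reject H₀: no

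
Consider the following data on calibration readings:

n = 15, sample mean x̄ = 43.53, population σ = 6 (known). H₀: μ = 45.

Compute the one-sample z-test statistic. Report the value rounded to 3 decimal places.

SE = σ/√n = 6/√15 = 1.5492
z = (x̄−μ₀)/SE = (43.53−45)/1.5492 = -0.9489

test statistic = -0.949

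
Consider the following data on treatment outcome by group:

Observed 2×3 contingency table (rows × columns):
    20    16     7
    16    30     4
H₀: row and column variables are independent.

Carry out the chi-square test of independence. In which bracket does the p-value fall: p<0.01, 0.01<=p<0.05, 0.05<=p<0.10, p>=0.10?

Row totals [43, 50], col totals [36, 46, 11], n=93
χ² = (20−16.65)²/16.65 + (16−21.27)²/21.27 + (7−5.09)²/5.09 + (16−19.35)²/19.35 + (30−24.73)²/24.73 + (4−5.91)²/5.91 = 5.0251
df = 2
p-value (upper-tail) = 0.08106
→ bracket: 0.05<=p<0.10

p-value bracket: 0.05<=p<0.10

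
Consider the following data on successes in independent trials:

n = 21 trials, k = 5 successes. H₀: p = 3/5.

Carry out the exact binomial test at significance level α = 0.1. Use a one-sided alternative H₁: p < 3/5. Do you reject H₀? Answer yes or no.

reject H₀: yes

Exact binomial: n=21, k=5, p₀=3/5=0.6000
P(X≤5) from Σ C(n,i)·p₀^i·(1−p₀)^(n−i)
p-value (one-sided, H₁ less) = 0.00083
At α=0.1: p < α → reject H₀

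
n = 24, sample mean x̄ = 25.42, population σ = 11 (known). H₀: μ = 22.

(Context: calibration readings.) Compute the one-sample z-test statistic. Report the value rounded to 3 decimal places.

SE = σ/√n = 11/√24 = 2.2454
z = (x̄−μ₀)/SE = (25.42−22)/2.2454 = 1.5231

test statistic = 1.523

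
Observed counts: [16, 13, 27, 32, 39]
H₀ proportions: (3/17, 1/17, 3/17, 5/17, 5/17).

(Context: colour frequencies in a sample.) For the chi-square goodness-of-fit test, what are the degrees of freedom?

df = k − 1 = 5 − 1 = 4

degrees of freedom = 4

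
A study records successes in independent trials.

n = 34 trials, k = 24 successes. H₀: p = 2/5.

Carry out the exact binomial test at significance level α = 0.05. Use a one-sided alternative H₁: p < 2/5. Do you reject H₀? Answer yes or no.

reject H₀: no

Exact binomial: n=34, k=24, p₀=2/5=0.4000
P(X≤24) from Σ C(n,i)·p₀^i·(1−p₀)^(n−i)
p-value (one-sided, H₁ less) = 0.99992
At α=0.05: p ≥ α → fail to reject H₀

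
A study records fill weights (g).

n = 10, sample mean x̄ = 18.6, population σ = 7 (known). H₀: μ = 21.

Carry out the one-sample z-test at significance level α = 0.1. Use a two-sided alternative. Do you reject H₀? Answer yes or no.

reject H₀: no

SE = σ/√n = 7/√10 = 2.2136
z = (x̄−μ₀)/SE = (18.6−21)/2.2136 = -1.0842
p-value (two-sided) = 0.27827
At α=0.1: p ≥ α → fail to reject H₀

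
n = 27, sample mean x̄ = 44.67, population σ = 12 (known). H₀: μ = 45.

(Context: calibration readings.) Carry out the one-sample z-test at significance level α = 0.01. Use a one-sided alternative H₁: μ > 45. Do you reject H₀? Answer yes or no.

reject H₀: no

SE = σ/√n = 12/√27 = 2.3094
z = (x̄−μ₀)/SE = (44.67−45)/2.3094 = -0.1429
p-value (one-sided, H₁ greater) = 0.55681
At α=0.01: p ≥ α → fail to reject H₀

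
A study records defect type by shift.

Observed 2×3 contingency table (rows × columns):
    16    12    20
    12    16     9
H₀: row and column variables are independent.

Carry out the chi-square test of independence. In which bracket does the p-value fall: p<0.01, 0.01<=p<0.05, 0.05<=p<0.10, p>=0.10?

p-value bracket: p>=0.10

Row totals [48, 37], col totals [28, 28, 29], n=85
χ² = (16−15.81)²/15.81 + (12−15.81)²/15.81 + (20−16.38)²/16.38 + (12−12.19)²/12.19 + (16−12.19)²/12.19 + (9−12.62)²/12.62 = 3.9580
df = 2
p-value (upper-tail) = 0.13821
→ bracket: p>=0.10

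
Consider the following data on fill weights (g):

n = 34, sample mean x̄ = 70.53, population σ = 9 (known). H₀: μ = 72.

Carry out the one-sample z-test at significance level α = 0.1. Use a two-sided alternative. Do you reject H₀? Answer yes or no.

reject H₀: no

SE = σ/√n = 9/√34 = 1.5435
z = (x̄−μ₀)/SE = (70.53−72)/1.5435 = -0.9524
p-value (two-sided) = 0.34090
At α=0.1: p ≥ α → fail to reject H₀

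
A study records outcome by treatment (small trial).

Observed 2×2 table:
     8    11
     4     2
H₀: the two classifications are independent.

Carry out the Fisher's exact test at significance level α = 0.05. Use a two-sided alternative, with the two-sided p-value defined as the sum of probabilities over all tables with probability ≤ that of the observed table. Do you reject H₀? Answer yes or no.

reject H₀: no

Margins: r₁=19, r₂=6, c₁=12, c₂=13, n=25
p_obs = C(19,8)·C(6,4)/C(25,12); sum pmf over tables with pmf ≤ p_obs
p-value (two-sided) = 0.37826
At α=0.05: p ≥ α → fail to reject H₀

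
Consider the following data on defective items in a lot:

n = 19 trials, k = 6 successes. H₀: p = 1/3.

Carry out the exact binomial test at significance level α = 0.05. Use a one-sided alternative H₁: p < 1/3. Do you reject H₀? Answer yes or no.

reject H₀: no

Exact binomial: n=19, k=6, p₀=1/3=0.3333
P(X≤6) from Σ C(n,i)·p₀^i·(1−p₀)^(n−i)
p-value (one-sided, H₁ less) = 0.54309
At α=0.05: p ≥ α → fail to reject H₀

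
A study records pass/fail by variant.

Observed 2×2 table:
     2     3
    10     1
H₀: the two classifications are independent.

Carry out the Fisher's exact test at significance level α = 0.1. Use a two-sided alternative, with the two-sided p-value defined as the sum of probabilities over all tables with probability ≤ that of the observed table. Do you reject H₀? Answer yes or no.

Margins: r₁=5, r₂=11, c₁=12, c₂=4, n=16
p_obs = C(5,2)·C(11,10)/C(16,12); sum pmf over tables with pmf ≤ p_obs
p-value (two-sided) = 0.06319
At α=0.1: p < α → reject H₀

reject H₀: yes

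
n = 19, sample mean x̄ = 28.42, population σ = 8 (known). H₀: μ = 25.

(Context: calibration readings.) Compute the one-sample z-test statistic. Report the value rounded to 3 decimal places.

test statistic = 1.863

SE = σ/√n = 8/√19 = 1.8353
z = (x̄−μ₀)/SE = (28.42−25)/1.8353 = 1.8634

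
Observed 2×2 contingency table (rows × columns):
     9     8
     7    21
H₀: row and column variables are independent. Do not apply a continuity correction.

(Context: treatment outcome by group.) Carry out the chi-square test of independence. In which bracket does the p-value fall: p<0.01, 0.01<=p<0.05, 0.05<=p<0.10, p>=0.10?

p-value bracket: 0.05<=p<0.10

Row totals [17, 28], col totals [16, 29], n=45
χ² = (9−6.04)²/6.04 + (8−10.96)²/10.96 + (7−9.96)²/9.96 + (21−18.04)²/18.04 = 3.6041
df = 1
p-value (upper-tail) = 0.05764
→ bracket: 0.05<=p<0.10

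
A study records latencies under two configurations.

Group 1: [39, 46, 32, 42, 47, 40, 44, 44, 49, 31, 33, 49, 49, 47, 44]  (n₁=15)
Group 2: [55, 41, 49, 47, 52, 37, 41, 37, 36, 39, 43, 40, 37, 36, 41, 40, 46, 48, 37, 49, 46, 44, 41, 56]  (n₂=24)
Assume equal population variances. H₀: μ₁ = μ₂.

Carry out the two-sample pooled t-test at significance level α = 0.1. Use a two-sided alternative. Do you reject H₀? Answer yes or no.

x̄₁=42.400, s₁=6.197, n₁=15
x̄₂=43.250, s₂=5.958, n₂=24
s_p² = [14·6.197² + 23·5.958²]/37 = 36.5973
SE = √(s_p²·(1/15+1/24)) = 1.9912
t = (42.400−43.250)/1.9912 = -0.4269
df = 37
p-value (two-sided) = 0.67194
At α=0.1: p ≥ α → fail to reject H₀

reject H₀: no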